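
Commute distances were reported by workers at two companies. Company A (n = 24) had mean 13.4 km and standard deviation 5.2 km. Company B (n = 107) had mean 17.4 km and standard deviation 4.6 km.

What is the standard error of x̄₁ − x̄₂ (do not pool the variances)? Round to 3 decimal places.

1.151

Standard errors of each mean: 5.2/√24 = 1.0614 and 4.6/√107 = 0.4447.
SE(x̄₁ − x̄₂) = √(1.0614² + 0.4447²) = 1.1508 for independent samples with unequal variances.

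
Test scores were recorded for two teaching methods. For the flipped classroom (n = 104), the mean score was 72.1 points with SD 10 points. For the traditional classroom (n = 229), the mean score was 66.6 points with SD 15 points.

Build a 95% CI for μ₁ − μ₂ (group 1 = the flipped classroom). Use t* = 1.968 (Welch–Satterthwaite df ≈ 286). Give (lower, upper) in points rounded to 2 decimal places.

SE₁ = s₁/√n₁ = 10/√104 = 0.9806; SE₂ = 15/√229 = 0.9912.
Independent samples, unequal variances: SE_diff = √(SE₁² + SE₂²) = √(0.96157636 + 0.98247744) = 1.3943.
t* = 1.968, so margin of error = 1.968 × 1.3943 = 2.7440.
Difference in means = 72.1 − 66.6 = 5.5000.
5.5000 ± 2.7440 → (2.76, 8.24).

(2.76, 8.24)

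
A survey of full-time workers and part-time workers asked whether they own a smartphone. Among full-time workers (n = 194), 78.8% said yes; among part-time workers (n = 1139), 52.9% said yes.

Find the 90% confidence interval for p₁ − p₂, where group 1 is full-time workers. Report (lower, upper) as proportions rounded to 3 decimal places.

(0.205, 0.313)

The two standard errors are √(0.7880×0.2120/194) = 0.02934 and √(0.5290×0.4710/1139) = 0.01479.
Because the samples are independent, SE_diff = √(0.02934² + 0.01479²) = 0.03286.
Using z* = 1.645 for 90%, ME = 1.645 × 0.03286 = 0.05405.
p̂₁ − p̂₂ = 0.2590; interval 0.2590 ± 0.05405 gives (0.205, 0.313).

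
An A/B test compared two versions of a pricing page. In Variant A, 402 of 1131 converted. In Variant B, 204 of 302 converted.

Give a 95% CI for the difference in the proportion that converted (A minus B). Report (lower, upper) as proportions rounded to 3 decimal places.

p̂₁ = 402/1131 = 0.3554 and p̂₂ = 204/302 = 0.6755.
SE₁ = √(p̂₁(1−p̂₁)/n₁) = √(0.3554·0.6446/1131) = 0.01423; SE₂ = √(0.6755·0.3245/302) = 0.02694.
Independent samples: SE of the difference = √(SE₁² + SE₂²) = √(0.0002024929 + 0.0007257636) = 0.03047.
z* for 95% confidence is 1.960, so the margin of error is 1.960 × 0.03047 = 0.05972.
Point estimate p̂₁ − p̂₂ = 0.3554 − 0.6755 = -0.3201.
-0.3201 ± 0.05972 → (-0.380, -0.260).

(-0.380, -0.260)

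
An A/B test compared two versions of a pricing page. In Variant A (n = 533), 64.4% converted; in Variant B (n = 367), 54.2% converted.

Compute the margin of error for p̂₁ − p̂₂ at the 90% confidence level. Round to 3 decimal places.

The two standard errors are √(0.6440×0.3560/533) = 0.02074 and √(0.5420×0.4580/367) = 0.02601.
Because the samples are independent, SE_diff = √(0.02074² + 0.02601²) = 0.03327.
Using z* = 1.645 for 90%, ME = 1.645 × 0.03327 = 0.05473.

0.055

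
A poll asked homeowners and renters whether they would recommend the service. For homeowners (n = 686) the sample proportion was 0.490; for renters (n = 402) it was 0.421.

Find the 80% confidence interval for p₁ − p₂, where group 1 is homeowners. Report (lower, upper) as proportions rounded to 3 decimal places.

(0.029, 0.109)

The two standard errors are √(0.4900×0.5100/686) = 0.01909 and √(0.4210×0.5790/402) = 0.02462.
Because the samples are independent, SE_diff = √(0.01909² + 0.02462²) = 0.03115.
Using z* = 1.282 for 80%, ME = 1.282 × 0.03115 = 0.03993.
p̂₁ − p̂₂ = 0.0690; interval 0.0690 ± 0.03993 gives (0.029, 0.109).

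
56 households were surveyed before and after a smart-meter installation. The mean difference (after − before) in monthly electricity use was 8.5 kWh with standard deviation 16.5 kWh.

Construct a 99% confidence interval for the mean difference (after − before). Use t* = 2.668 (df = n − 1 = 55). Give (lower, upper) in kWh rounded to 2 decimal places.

(2.62, 14.38)

Paired design: SE = s_d/√n = 16.5/√56 = 2.2049.
t* = 2.668; margin of error = 2.668 × 2.2049 = 5.8827.
8.5 ± 5.8827 → (2.62, 14.38).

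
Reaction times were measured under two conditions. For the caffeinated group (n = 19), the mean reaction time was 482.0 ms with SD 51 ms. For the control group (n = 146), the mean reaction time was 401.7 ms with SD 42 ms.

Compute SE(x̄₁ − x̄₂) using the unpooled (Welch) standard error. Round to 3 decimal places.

12.206

Per-group SEs: s₁/√n₁ = 51/√19 = 11.7002, s₂/√n₂ = 42/√146 = 3.4759.
Unpooled SE of the difference: √(136.89468004 + 12.08188081) = 12.2056.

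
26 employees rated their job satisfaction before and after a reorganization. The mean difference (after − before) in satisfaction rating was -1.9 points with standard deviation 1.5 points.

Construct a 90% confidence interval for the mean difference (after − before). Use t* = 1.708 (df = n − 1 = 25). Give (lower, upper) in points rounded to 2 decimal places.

Paired design: SE = s_d/√n = 1.5/√26 = 0.2942.
t* = 1.708; margin of error = 1.708 × 0.2942 = 0.5025.
-1.9 ± 0.5025 → (-2.40, -1.40).

(-2.40, -1.40)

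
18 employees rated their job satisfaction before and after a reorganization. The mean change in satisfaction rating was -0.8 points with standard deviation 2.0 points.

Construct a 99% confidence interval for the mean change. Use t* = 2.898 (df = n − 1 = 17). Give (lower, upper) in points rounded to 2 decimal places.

Paired design: SE = s_d/√n = 2.0/√18 = 0.4714.
t* = 2.898; margin of error = 2.898 × 0.4714 = 1.3661.
-0.8 ± 1.3661 → (-2.17, 0.57).

(-2.17, 0.57)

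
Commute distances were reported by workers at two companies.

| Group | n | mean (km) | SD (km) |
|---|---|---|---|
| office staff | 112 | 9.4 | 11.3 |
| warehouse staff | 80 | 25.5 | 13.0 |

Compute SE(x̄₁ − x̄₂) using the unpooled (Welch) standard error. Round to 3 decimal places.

SE₁ = s₁/√n₁ = 11.3/√112 = 1.0677; SE₂ = 13.0/√80 = 1.4534.
Independent samples, unequal variances: SE_diff = √(SE₁² + SE₂²) = √(1.13998329 + 2.11237156) = 1.8034.

1.803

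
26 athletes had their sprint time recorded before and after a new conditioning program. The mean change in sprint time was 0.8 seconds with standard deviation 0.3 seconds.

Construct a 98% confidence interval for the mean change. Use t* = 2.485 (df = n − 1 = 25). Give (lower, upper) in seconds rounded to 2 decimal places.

(0.65, 0.95)

Paired design: SE = s_d/√n = 0.3/√26 = 0.0588.
t* = 2.485; margin of error = 2.485 × 0.0588 = 0.1461.
0.8 ± 0.1461 → (0.65, 0.95).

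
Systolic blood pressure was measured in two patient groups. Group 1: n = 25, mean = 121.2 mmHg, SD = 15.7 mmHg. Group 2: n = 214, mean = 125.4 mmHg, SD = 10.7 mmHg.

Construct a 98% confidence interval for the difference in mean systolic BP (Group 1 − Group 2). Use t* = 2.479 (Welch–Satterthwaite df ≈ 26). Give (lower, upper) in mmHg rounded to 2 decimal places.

Per-group SEs: s₁/√n₁ = 15.7/√25 = 3.1400, s₂/√n₂ = 10.7/√214 = 0.7314.
Unpooled SE of the difference: √(9.8596 + 0.53494596) = 3.2241.
Margin of error = t* · SE = 2.479 × 3.2241 = 7.9925.
x̄₁ − x̄₂ = 121.2 − 125.4 = -4.2000.
CI: -4.2000 ± 7.9925 = (-12.19, 3.79).

(-12.19, 3.79)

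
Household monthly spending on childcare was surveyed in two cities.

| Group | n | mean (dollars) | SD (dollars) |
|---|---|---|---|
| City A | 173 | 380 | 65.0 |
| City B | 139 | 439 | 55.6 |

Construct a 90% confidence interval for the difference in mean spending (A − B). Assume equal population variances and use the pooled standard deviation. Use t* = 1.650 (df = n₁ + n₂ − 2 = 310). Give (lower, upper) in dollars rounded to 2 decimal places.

Pooled variance s_p² = [172·65.0² + 138·55.6²] / (173+139−2) = 3720.3474, so s_p = 60.9947.
SE_diff = s_p·√(1/n₁ + 1/n₂) = 60.9947·√(1/173 + 1/139) = 6.9477.
t* = 1.650; margin = 1.650 × 6.9477 = 11.4637.
Difference = 380 − 439 = -59.0000.
-59.0000 ± 11.4637 → (-70.46, -47.54).

(-70.46, -47.54)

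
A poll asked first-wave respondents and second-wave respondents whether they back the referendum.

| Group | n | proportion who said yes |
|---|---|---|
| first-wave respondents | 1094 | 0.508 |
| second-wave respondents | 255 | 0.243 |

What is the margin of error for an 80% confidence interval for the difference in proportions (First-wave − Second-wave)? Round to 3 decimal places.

SE₁ = √(p̂₁(1−p̂₁)/n₁) = √(0.5080·0.4920/1094) = 0.01511; SE₂ = √(0.2430·0.7570/255) = 0.02686.
Independent samples: SE of the difference = √(SE₁² + SE₂²) = √(0.0002283121 + 0.0007214596) = 0.03082.
z* for 80% confidence is 1.282, so the margin of error is 1.282 × 0.03082 = 0.03951.

0.040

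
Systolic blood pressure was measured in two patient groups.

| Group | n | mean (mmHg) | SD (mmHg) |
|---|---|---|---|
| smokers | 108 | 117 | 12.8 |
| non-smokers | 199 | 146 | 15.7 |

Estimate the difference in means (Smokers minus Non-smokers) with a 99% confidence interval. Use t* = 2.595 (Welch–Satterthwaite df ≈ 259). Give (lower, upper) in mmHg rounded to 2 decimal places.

SE₁ = s₁/√n₁ = 12.8/√108 = 1.2317; SE₂ = 15.7/√199 = 1.1129.
Independent samples, unequal variances: SE_diff = √(SE₁² + SE₂²) = √(1.51708489 + 1.23854641) = 1.6600.
t* = 2.595, so margin of error = 2.595 × 1.6600 = 4.3077.
Difference in means = 117 − 146 = -29.0000.
-29.0000 ± 4.3077 → (-33.31, -24.69).

(-33.31, -24.69)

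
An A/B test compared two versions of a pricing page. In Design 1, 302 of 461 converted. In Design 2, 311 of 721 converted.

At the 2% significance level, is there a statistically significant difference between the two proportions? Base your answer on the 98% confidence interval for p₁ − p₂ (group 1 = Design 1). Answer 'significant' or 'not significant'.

significant

First, p̂₁ = 302/461 = 0.6551; p̂₂ = 311/721 = 0.4313.
The two standard errors are √(0.6551×0.3449/461) = 0.02214 and √(0.4313×0.5687/721) = 0.01844.
Because the samples are independent, SE_diff = √(0.02214² + 0.01844²) = 0.02881.
Using z* = 2.326 for 98%, ME = 2.326 × 0.02881 = 0.06701.
p̂₁ − p̂₂ = 0.2238; interval 0.2238 ± 0.06701 gives (0.15679, 0.29081).
The interval (0.15679, 0.29081) does not contain 0, so the difference is significant.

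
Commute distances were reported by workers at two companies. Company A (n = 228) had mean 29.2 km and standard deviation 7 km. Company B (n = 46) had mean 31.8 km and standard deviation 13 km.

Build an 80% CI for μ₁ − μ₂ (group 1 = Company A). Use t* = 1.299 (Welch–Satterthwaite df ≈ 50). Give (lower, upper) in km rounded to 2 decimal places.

Per-group SEs: s₁/√n₁ = 7/√228 = 0.4636, s₂/√n₂ = 13/√46 = 1.9167.
Unpooled SE of the difference: √(0.21492496 + 3.67373889) = 1.9720.
Margin of error = t* · SE = 1.299 × 1.9720 = 2.5616.
x̄₁ − x̄₂ = 29.2 − 31.8 = -2.6000.
CI: -2.6000 ± 2.5616 = (-5.16, -0.04).

(-5.16, -0.04)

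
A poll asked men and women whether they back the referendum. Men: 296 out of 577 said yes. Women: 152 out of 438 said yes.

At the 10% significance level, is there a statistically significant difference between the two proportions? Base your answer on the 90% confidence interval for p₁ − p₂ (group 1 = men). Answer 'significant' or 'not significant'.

significant

p̂₁ = 296/577 = 0.5130 and p̂₂ = 152/438 = 0.3470.
SE₁ = √(p̂₁(1−p̂₁)/n₁) = √(0.5130·0.4870/577) = 0.02081; SE₂ = √(0.3470·0.6530/438) = 0.02274.
Independent samples: SE of the difference = √(SE₁² + SE₂²) = √(0.0004330561 + 0.0005171076) = 0.03082.
z* for 90% confidence is 1.645, so the margin of error is 1.645 × 0.03082 = 0.05070.
Point estimate p̂₁ − p̂₂ = 0.5130 − 0.3470 = 0.1660.
0.1660 ± 0.05070 → (0.11530, 0.21670).
The interval (0.11530, 0.21670) does not contain 0, so the difference is significant.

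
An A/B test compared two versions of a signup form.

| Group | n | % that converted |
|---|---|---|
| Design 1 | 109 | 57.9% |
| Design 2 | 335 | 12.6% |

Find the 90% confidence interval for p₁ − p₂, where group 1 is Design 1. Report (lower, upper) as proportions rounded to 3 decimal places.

SE₁ = √(p̂₁(1−p̂₁)/n₁) = √(0.5790·0.4210/109) = 0.04729; SE₂ = √(0.1260·0.8740/335) = 0.01813.
Independent samples: SE of the difference = √(SE₁² + SE₂²) = √(0.0022363441 + 0.0003286969) = 0.05065.
z* for 90% confidence is 1.645, so the margin of error is 1.645 × 0.05065 = 0.08332.
Point estimate p̂₁ − p̂₂ = 0.5790 − 0.1260 = 0.4530.
0.4530 ± 0.08332 → (0.370, 0.536).

(0.370, 0.536)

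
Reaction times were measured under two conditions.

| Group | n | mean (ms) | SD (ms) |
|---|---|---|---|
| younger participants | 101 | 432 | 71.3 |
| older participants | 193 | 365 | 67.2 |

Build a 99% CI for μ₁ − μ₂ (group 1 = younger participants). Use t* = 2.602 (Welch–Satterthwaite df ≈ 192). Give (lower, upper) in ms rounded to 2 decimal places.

(44.66, 89.34)

Per-group SEs: s₁/√n₁ = 71.3/√101 = 7.0946, s₂/√n₂ = 67.2/√193 = 4.8372.
Unpooled SE of the difference: √(50.33334916 + 23.39850384) = 8.5867.
Margin of error = t* · SE = 2.602 × 8.5867 = 22.3426.
x̄₁ − x̄₂ = 432 − 365 = 67.0000.
CI: 67.0000 ± 22.3426 = (44.66, 89.34).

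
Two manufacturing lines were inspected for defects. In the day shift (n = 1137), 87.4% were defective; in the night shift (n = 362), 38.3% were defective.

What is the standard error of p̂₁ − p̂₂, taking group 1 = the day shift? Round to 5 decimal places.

SE₁ = √(p̂₁(1−p̂₁)/n₁) = √(0.8740·0.1260/1137) = 0.00984; SE₂ = √(0.3830·0.6170/362) = 0.02555.
Independent samples: SE of the difference = √(SE₁² + SE₂²) = √(0.0000968256 + 0.0006528025) = 0.02738.

0.02738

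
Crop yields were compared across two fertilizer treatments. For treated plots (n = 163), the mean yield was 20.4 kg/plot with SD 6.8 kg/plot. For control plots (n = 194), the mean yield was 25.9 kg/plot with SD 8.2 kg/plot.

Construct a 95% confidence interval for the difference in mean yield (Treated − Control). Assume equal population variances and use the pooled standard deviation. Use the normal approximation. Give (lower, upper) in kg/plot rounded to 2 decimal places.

(-7.08, -3.92)

s_p = √[((n₁−1)s₁² + (n₂−1)s₂²)/(n₁+n₂−2)] = √[(162·6.8² + 193·8.2²)/355] = 7.5932.
SE = 7.5932·√(1/163 + 1/194) = 0.8068.
With z* = 1.960, margin = 1.960 × 0.8068 = 1.5813.
x̄₁ − x̄₂ = 20.4 − 25.9 = -5.5000; interval -5.5000 ± 1.5813 = (-7.08, -3.92).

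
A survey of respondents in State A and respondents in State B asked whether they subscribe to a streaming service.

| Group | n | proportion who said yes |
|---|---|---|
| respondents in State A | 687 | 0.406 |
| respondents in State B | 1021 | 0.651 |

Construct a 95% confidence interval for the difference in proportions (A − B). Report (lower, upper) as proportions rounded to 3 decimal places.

The two standard errors are √(0.4060×0.5940/687) = 0.01874 and √(0.6510×0.3490/1021) = 0.01492.
Because the samples are independent, SE_diff = √(0.01874² + 0.01492²) = 0.02395.
Using z* = 1.960 for 95%, ME = 1.960 × 0.02395 = 0.04694.
p̂₁ − p̂₂ = -0.2450; interval -0.2450 ± 0.04694 gives (-0.292, -0.198).

(-0.292, -0.198)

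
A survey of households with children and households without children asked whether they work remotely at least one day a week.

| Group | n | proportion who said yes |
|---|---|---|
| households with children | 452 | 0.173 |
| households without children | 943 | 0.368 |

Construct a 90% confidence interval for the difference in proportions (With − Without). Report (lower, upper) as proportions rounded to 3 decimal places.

(-0.234, -0.156)

Each SE is √(p̂(1−p̂)/n): √(0.1730·0.8270/452) = 0.01779 and √(0.3680·0.6320/943) = 0.01570.
SE(p̂₁ − p̂₂) = √(SE₁² + SE₂²) = √(0.0003164841 + 0.00024649) = 0.02373, since the two samples are independent.
At 90% confidence z* = 1.645; margin = 1.645 × 0.02373 = 0.03904.
The difference is 0.1730 − 0.3680 = -0.1950, so the interval is -0.1950 ± 0.03904 = (-0.234, -0.156).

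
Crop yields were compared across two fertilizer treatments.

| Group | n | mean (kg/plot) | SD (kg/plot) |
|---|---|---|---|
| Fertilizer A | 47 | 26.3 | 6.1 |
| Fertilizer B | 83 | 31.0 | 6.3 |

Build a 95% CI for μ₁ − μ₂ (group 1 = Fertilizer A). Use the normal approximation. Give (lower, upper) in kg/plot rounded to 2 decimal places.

SE₁ = s₁/√n₁ = 6.1/√47 = 0.8898; SE₂ = 6.3/√83 = 0.6915.
Independent samples, unequal variances: SE_diff = √(SE₁² + SE₂²) = √(0.79174404 + 0.47817225) = 1.1269.
z* = 1.960, so margin of error = 1.960 × 1.1269 = 2.2087.
Difference in means = 26.3 − 31.0 = -4.7000.
-4.7000 ± 2.2087 → (-6.91, -2.49).

(-6.91, -2.49)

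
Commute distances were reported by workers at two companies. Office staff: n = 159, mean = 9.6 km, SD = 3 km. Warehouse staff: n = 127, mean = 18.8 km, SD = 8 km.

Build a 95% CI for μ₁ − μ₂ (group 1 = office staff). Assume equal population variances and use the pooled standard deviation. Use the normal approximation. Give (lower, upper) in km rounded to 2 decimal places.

(-10.55, -7.85)

Pooled variance s_p² = [158·3² + 126·8²] / (159+127−2) = 33.4014, so s_p = 5.7794.
SE_diff = s_p·√(1/n₁ + 1/n₂) = 5.7794·√(1/159 + 1/127) = 0.6878.
z* = 1.960; margin = 1.960 × 0.6878 = 1.3481.
Difference = 9.6 − 18.8 = -9.2000.
-9.2000 ± 1.3481 → (-10.55, -7.85).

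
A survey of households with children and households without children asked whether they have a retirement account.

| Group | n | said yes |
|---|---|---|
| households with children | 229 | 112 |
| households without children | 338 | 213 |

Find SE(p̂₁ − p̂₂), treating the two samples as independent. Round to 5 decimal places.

0.04220

Sample proportions: 112/229 = 0.4891, 213/338 = 0.6302.
Each SE is √(p̂(1−p̂)/n): √(0.4891·0.5109/229) = 0.03303 and √(0.6302·0.3698/338) = 0.02626.
SE(p̂₁ − p̂₂) = √(SE₁² + SE₂²) = √(0.0010909809 + 0.0006895876) = 0.04220, since the two samples are independent.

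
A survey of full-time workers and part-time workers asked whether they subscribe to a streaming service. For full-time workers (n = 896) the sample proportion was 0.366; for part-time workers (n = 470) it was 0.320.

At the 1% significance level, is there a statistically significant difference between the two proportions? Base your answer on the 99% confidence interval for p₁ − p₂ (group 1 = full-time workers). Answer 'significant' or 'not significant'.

not significant

The two standard errors are √(0.3660×0.6340/896) = 0.01609 and √(0.3200×0.6800/470) = 0.02152.
Because the samples are independent, SE_diff = √(0.01609² + 0.02152²) = 0.02687.
Using z* = 2.576 for 99%, ME = 2.576 × 0.02687 = 0.06922.
p̂₁ − p̂₂ = 0.0460; interval 0.0460 ± 0.06922 gives (-0.02322, 0.11522).
The interval (-0.02322, 0.11522) contains 0, so the difference is not significant.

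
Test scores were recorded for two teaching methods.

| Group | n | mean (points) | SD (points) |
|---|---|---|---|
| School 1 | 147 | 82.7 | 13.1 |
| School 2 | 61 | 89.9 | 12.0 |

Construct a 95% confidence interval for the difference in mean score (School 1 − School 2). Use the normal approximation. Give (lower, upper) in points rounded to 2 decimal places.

Per-group SEs: s₁/√n₁ = 13.1/√147 = 1.0805, s₂/√n₂ = 12.0/√61 = 1.5364.
Unpooled SE of the difference: √(1.16748025 + 2.36052496) = 1.8783.
Margin of error = z* · SE = 1.960 × 1.8783 = 3.6815.
x̄₁ − x̄₂ = 82.7 − 89.9 = -7.2000.
CI: -7.2000 ± 3.6815 = (-10.88, -3.52).

(-10.88, -3.52)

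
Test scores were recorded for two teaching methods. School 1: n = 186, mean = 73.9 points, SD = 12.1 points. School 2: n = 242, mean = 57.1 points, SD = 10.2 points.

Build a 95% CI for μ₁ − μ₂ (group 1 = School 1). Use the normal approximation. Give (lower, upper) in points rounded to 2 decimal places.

(14.64, 18.96)

SE₁ = s₁/√n₁ = 12.1/√186 = 0.8872; SE₂ = 10.2/√242 = 0.6557.
Independent samples, unequal variances: SE_diff = √(SE₁² + SE₂²) = √(0.78712384 + 0.42994249) = 1.1032.
z* = 1.960, so margin of error = 1.960 × 1.1032 = 2.1623.
Difference in means = 73.9 − 57.1 = 16.8000.
16.8000 ± 2.1623 → (14.64, 18.96).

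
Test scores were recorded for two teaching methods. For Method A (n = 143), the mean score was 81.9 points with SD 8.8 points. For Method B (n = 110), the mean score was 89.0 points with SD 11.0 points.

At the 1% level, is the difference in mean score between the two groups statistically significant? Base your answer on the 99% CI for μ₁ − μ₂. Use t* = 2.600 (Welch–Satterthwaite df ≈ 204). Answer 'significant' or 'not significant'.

significant

Per-group SEs: s₁/√n₁ = 8.8/√143 = 0.7359, s₂/√n₂ = 11.0/√110 = 1.0488.
Unpooled SE of the difference: √(0.54154881 + 1.09998144) = 1.2812.
Margin of error = t* · SE = 2.600 × 1.2812 = 3.3311.
x̄₁ − x̄₂ = 81.9 − 89.0 = -7.1000.
CI: -7.1000 ± 3.3311 = (-10.4311, -3.7689).
The interval (-10.4311, -3.7689) does not contain 0, so the difference is significant.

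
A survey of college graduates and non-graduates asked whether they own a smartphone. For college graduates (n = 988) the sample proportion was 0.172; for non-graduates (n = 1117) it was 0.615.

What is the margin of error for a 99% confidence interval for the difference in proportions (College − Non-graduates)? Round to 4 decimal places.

SE₁ = √(p̂₁(1−p̂₁)/n₁) = √(0.1720·0.8280/988) = 0.01201; SE₂ = √(0.6150·0.3850/1117) = 0.01456.
Independent samples: SE of the difference = √(SE₁² + SE₂²) = √(0.0001442401 + 0.0002119936) = 0.01887.
z* for 99% confidence is 2.576, so the margin of error is 2.576 × 0.01887 = 0.04861.

0.0486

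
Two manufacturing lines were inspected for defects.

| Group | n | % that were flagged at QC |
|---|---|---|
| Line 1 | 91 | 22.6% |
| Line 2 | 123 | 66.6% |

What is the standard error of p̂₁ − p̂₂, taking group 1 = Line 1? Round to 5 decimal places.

The two standard errors are √(0.2260×0.7740/91) = 0.04384 and √(0.6660×0.3340/123) = 0.04253.
Because the samples are independent, SE_diff = √(0.04384² + 0.04253²) = 0.06108.

0.06108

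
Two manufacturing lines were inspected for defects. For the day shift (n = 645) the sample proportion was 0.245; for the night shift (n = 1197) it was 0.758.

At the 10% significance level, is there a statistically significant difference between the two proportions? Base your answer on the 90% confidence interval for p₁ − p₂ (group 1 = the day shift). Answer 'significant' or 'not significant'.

significant

The two standard errors are √(0.2450×0.7550/645) = 0.01693 and √(0.7580×0.2420/1197) = 0.01238.
Because the samples are independent, SE_diff = √(0.01693² + 0.01238²) = 0.02097.
Using z* = 1.645 for 90%, ME = 1.645 × 0.02097 = 0.03450.
p̂₁ − p̂₂ = -0.5130; interval -0.5130 ± 0.03450 gives (-0.54750, -0.47850).
The interval (-0.54750, -0.47850) does not contain 0, so the difference is significant.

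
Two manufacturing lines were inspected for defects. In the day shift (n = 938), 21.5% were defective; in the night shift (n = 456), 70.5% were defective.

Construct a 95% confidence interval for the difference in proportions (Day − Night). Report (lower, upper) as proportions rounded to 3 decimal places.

(-0.539, -0.441)

SE₁ = √(p̂₁(1−p̂₁)/n₁) = √(0.2150·0.7850/938) = 0.01341; SE₂ = √(0.7050·0.2950/456) = 0.02136.
Independent samples: SE of the difference = √(SE₁² + SE₂²) = √(0.0001798281 + 0.0004562496) = 0.02522.
z* for 95% confidence is 1.960, so the margin of error is 1.960 × 0.02522 = 0.04943.
Point estimate p̂₁ − p̂₂ = 0.2150 − 0.7050 = -0.4900.
-0.4900 ± 0.04943 → (-0.539, -0.441).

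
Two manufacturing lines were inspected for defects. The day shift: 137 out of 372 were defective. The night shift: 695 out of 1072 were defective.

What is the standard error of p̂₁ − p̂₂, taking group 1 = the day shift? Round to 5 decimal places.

p̂₁ = 137/372 = 0.3683 and p̂₂ = 695/1072 = 0.6483.
SE₁ = √(p̂₁(1−p̂₁)/n₁) = √(0.3683·0.6317/372) = 0.02501; SE₂ = √(0.6483·0.3517/1072) = 0.01458.
Independent samples: SE of the difference = √(SE₁² + SE₂²) = √(0.0006255001 + 0.0002125764) = 0.02895.

0.02895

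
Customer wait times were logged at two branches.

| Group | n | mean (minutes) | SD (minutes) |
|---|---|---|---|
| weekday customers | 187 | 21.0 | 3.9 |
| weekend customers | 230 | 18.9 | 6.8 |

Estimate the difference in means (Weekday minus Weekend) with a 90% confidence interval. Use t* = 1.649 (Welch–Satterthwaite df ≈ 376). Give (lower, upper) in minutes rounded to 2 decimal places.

(1.22, 2.98)

Standard errors of each mean: 3.9/√187 = 0.2852 and 6.8/√230 = 0.4484.
SE(x̄₁ − x̄₂) = √(0.2852² + 0.4484²) = 0.5314 for independent samples with unequal variances.
With t* = 1.649, the margin is 1.649 × 0.5314 = 0.8763.
x̄₁ − x̄₂ = 21.0 − 18.9 = 2.1000; the interval is 2.1000 ± 0.8763 = (1.22, 2.98).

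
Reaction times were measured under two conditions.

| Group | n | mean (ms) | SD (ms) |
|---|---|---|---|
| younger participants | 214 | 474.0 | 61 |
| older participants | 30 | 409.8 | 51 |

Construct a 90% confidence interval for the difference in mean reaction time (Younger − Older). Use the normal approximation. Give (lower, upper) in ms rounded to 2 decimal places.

(47.42, 80.98)

Standard errors of each mean: 61/√214 = 4.1699 and 51/√30 = 9.3113.
SE(x̄₁ − x̄₂) = √(4.1699² + 9.3113²) = 10.2024 for independent samples with unequal variances.
With z* = 1.645, the margin is 1.645 × 10.2024 = 16.7829.
x̄₁ − x̄₂ = 474.0 − 409.8 = 64.2000; the interval is 64.2000 ± 16.7829 = (47.42, 80.98).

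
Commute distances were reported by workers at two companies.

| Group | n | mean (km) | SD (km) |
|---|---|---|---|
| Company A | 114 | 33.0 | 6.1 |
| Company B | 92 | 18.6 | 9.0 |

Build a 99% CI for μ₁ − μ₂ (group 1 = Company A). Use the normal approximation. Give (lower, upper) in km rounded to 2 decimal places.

SE₁ = s₁/√n₁ = 6.1/√114 = 0.5713; SE₂ = 9.0/√92 = 0.9383.
Independent samples, unequal variances: SE_diff = √(SE₁² + SE₂²) = √(0.32638369 + 0.88040689) = 1.0985.
z* = 2.576, so margin of error = 2.576 × 1.0985 = 2.8297.
Difference in means = 33.0 − 18.6 = 14.4000.
14.4000 ± 2.8297 → (11.57, 17.23).

(11.57, 17.23)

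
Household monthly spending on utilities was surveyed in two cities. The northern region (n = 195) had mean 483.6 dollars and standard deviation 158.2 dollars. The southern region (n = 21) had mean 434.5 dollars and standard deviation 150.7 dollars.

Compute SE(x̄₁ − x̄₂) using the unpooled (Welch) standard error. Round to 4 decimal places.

Per-group SEs: s₁/√n₁ = 158.2/√195 = 11.3289, s₂/√n₂ = 150.7/√21 = 32.8854.
Unpooled SE of the difference: √(128.34397521 + 1081.44953316) = 34.7821.

34.7821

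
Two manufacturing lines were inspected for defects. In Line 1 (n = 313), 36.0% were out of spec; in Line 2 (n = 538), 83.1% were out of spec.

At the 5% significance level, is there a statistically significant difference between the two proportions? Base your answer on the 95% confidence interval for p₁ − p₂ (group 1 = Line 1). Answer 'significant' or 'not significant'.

The two standard errors are √(0.3600×0.6400/313) = 0.02713 and √(0.8310×0.1690/538) = 0.01616.
Because the samples are independent, SE_diff = √(0.02713² + 0.01616²) = 0.03158.
Using z* = 1.960 for 95%, ME = 1.960 × 0.03158 = 0.06190.
p̂₁ − p̂₂ = -0.4710; interval -0.4710 ± 0.06190 gives (-0.53290, -0.40910).
The interval (-0.53290, -0.40910) does not contain 0, so the difference is significant.

significant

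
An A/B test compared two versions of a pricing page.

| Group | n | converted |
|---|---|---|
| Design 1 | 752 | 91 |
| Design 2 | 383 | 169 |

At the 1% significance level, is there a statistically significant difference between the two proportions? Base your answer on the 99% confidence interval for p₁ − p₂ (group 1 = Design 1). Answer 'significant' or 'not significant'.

significant

First, p̂₁ = 91/752 = 0.1210; p̂₂ = 169/383 = 0.4413.
The two standard errors are √(0.1210×0.8790/752) = 0.01189 and √(0.4413×0.5587/383) = 0.02537.
Because the samples are independent, SE_diff = √(0.01189² + 0.02537²) = 0.02802.
Using z* = 2.576 for 99%, ME = 2.576 × 0.02802 = 0.07218.
p̂₁ − p̂₂ = -0.3203; interval -0.3203 ± 0.07218 gives (-0.39248, -0.24812).
The interval (-0.39248, -0.24812) does not contain 0, so the difference is significant.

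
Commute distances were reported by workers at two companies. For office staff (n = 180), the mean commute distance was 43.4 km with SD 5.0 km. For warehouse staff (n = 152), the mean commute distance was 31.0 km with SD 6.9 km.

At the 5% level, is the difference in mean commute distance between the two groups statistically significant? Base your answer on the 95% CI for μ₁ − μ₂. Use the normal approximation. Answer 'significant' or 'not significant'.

Standard errors of each mean: 5.0/√180 = 0.3727 and 6.9/√152 = 0.5597.
SE(x̄₁ − x̄₂) = √(0.3727² + 0.5597²) = 0.6724 for independent samples with unequal variances.
With z* = 1.960, the margin is 1.960 × 0.6724 = 1.3179.
x̄₁ − x̄₂ = 43.4 − 31.0 = 12.4000; the interval is 12.4000 ± 1.3179 = (11.0821, 13.7179).
The interval (11.0821, 13.7179) does not contain 0, so the difference is significant.

significant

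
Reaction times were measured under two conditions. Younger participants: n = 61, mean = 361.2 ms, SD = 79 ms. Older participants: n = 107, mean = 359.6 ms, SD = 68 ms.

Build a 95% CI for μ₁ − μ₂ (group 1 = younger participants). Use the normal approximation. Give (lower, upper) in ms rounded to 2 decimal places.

(-22.04, 25.24)

Per-group SEs: s₁/√n₁ = 79/√61 = 10.1149, s₂/√n₂ = 68/√107 = 6.5738.
Unpooled SE of the difference: √(102.31120201 + 43.21484644) = 12.0634.
Margin of error = z* · SE = 1.960 × 12.0634 = 23.6443.
x̄₁ − x̄₂ = 361.2 − 359.6 = 1.6000.
CI: 1.6000 ± 23.6443 = (-22.04, 25.24).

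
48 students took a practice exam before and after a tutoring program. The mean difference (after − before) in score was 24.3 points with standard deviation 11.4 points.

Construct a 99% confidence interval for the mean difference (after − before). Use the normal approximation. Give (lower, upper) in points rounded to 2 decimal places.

Paired design: SE = s_d/√n = 11.4/√48 = 1.6454.
z* = 2.576; margin of error = 2.576 × 1.6454 = 4.2386.
24.3 ± 4.2386 → (20.06, 28.54).

(20.06, 28.54)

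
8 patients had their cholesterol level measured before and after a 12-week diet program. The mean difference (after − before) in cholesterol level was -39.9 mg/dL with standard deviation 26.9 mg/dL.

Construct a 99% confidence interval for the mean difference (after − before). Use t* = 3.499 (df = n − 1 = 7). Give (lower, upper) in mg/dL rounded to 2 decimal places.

This is a matched-pairs design, so SE = s_d/√n = 26.9/√8 = 9.5106.
Margin = 3.499 × 9.5106 = 33.2776; the interval is -39.9 ± 33.2776 = (-73.18, -6.62).

(-73.18, -6.62)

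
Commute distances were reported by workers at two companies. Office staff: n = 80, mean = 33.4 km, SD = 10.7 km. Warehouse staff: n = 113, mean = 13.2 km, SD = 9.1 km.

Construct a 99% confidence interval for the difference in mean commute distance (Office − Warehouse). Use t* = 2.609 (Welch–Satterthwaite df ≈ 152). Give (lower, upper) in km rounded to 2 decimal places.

Per-group SEs: s₁/√n₁ = 10.7/√80 = 1.1963, s₂/√n₂ = 9.1/√113 = 0.8561.
Unpooled SE of the difference: √(1.43113369 + 0.73290721) = 1.4711.
Margin of error = t* · SE = 2.609 × 1.4711 = 3.8381.
x̄₁ − x̄₂ = 33.4 − 13.2 = 20.2000.
CI: 20.2000 ± 3.8381 = (16.36, 24.04).

(16.36, 24.04)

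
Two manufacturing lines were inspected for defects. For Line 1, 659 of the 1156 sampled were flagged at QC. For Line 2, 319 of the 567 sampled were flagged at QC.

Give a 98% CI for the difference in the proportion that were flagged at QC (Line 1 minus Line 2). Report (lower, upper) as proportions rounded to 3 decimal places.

Sample proportions: 659/1156 = 0.5701, 319/567 = 0.5626.
Each SE is √(p̂(1−p̂)/n): √(0.5701·0.4299/1156) = 0.01456 and √(0.5626·0.4374/567) = 0.02083.
SE(p̂₁ − p̂₂) = √(SE₁² + SE₂²) = √(0.0002119936 + 0.0004338889) = 0.02541, since the two samples are independent.
At 98% confidence z* = 2.326; margin = 2.326 × 0.02541 = 0.05910.
The difference is 0.5701 − 0.5626 = 0.0075, so the interval is 0.0075 ± 0.05910 = (-0.052, 0.067).

(-0.052, 0.067)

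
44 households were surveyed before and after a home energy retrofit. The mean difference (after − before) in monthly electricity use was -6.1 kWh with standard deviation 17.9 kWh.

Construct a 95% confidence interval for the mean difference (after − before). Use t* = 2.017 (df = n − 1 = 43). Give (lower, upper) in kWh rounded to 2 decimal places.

This is a matched-pairs design, so SE = s_d/√n = 17.9/√44 = 2.6985.
Margin = 2.017 × 2.6985 = 5.4429; the interval is -6.1 ± 5.4429 = (-11.54, -0.66).

(-11.54, -0.66)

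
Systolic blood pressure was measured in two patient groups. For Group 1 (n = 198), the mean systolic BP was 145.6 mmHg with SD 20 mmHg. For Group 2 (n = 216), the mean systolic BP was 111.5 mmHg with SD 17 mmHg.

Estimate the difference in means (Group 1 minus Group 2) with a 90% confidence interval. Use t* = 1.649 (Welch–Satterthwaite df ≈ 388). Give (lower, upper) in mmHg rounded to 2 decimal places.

(31.08, 37.12)

Per-group SEs: s₁/√n₁ = 20/√198 = 1.4213, s₂/√n₂ = 17/√216 = 1.1567.
Unpooled SE of the difference: √(2.02009369 + 1.33795489) = 1.8325.
Margin of error = t* · SE = 1.649 × 1.8325 = 3.0218.
x̄₁ − x̄₂ = 145.6 − 111.5 = 34.1000.
CI: 34.1000 ± 3.0218 = (31.08, 37.12).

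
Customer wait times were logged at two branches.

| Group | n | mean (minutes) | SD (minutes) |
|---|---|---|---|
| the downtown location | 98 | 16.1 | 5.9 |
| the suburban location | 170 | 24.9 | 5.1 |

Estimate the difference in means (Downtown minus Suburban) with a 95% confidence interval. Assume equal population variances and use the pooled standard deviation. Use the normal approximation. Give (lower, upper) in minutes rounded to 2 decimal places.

s_p = √[((n₁−1)s₁² + (n₂−1)s₂²)/(n₁+n₂−2)] = √[(97·5.9² + 169·5.1²)/266] = 5.4055.
SE = 5.4055·√(1/98 + 1/170) = 0.6856.
With z* = 1.960, margin = 1.960 × 0.6856 = 1.3438.
x̄₁ − x̄₂ = 16.1 − 24.9 = -8.8000; interval -8.8000 ± 1.3438 = (-10.14, -7.46).

(-10.14, -7.46)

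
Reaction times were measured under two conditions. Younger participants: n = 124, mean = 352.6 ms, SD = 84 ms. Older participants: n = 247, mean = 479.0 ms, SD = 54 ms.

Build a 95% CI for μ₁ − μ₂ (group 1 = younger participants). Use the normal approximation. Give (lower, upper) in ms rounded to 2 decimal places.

SE₁ = s₁/√n₁ = 84/√124 = 7.5434; SE₂ = 54/√247 = 3.4359.
Independent samples, unequal variances: SE_diff = √(SE₁² + SE₂²) = √(56.90288356 + 11.80540881) = 8.2890.
z* = 1.960, so margin of error = 1.960 × 8.2890 = 16.2464.
Difference in means = 352.6 − 479.0 = -126.4000.
-126.4000 ± 16.2464 → (-142.65, -110.15).

(-142.65, -110.15)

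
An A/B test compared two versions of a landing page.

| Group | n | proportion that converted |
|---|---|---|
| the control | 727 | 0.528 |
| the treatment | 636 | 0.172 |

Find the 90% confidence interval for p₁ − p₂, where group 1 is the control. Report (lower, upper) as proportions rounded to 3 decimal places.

The two standard errors are √(0.5280×0.4720/727) = 0.01851 and √(0.1720×0.8280/636) = 0.01496.
Because the samples are independent, SE_diff = √(0.01851² + 0.01496²) = 0.02380.
Using z* = 1.645 for 90%, ME = 1.645 × 0.02380 = 0.03915.
p̂₁ − p̂₂ = 0.3560; interval 0.3560 ± 0.03915 gives (0.317, 0.395).

(0.317, 0.395)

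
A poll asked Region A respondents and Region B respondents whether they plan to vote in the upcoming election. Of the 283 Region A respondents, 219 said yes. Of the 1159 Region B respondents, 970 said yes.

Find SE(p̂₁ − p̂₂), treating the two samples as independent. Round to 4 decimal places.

p̂₁ = 219/283 = 0.7739 and p̂₂ = 970/1159 = 0.8369.
SE₁ = √(p̂₁(1−p̂₁)/n₁) = √(0.7739·0.2261/283) = 0.02487; SE₂ = √(0.8369·0.1631/1159) = 0.01085.
Independent samples: SE of the difference = √(SE₁² + SE₂²) = √(0.0006185169 + 0.0001177225) = 0.02713.

0.0271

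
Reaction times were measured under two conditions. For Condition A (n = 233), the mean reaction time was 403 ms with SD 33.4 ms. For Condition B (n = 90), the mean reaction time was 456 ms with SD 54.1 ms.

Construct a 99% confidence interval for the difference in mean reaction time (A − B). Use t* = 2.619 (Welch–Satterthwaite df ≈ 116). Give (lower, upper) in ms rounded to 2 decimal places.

Standard errors of each mean: 33.4/√233 = 2.1881 and 54.1/√90 = 5.7026.
SE(x̄₁ − x̄₂) = √(2.1881² + 5.7026²) = 6.1080 for independent samples with unequal variances.
With t* = 2.619, the margin is 2.619 × 6.1080 = 15.9969.
x̄₁ − x̄₂ = 403 − 456 = -53.0000; the interval is -53.0000 ± 15.9969 = (-69.00, -37.00).

(-69.00, -37.00)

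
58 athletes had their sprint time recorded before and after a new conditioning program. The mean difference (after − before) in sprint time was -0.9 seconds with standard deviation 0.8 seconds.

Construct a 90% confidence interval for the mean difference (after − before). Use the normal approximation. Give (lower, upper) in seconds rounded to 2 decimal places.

This is a matched-pairs design, so SE = s_d/√n = 0.8/√58 = 0.1050.
Margin = 1.645 × 0.1050 = 0.1727; the interval is -0.9 ± 0.1727 = (-1.07, -0.73).

(-1.07, -0.73)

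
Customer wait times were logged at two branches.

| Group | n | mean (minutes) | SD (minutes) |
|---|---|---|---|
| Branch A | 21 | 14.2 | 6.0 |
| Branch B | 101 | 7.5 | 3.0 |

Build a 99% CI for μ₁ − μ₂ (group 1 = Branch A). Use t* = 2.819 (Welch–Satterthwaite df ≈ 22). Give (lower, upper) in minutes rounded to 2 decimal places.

Standard errors of each mean: 6.0/√21 = 1.3093 and 3.0/√101 = 0.2985.
SE(x̄₁ − x̄₂) = √(1.3093² + 0.2985²) = 1.3429 for independent samples with unequal variances.
With t* = 2.819, the margin is 2.819 × 1.3429 = 3.7856.
x̄₁ − x̄₂ = 14.2 − 7.5 = 6.7000; the interval is 6.7000 ± 3.7856 = (2.91, 10.49).

(2.91, 10.49)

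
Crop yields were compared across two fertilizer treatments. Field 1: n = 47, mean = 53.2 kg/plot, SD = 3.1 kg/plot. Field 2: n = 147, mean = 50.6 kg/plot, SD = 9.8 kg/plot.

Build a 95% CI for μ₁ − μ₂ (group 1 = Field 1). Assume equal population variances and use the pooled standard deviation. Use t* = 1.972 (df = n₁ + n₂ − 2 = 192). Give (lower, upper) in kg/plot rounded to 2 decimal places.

Pooled variance s_p² = [46·3.1² + 146·9.8²] / (47+147−2) = 75.3328, so s_p = 8.6794.
SE_diff = s_p·√(1/n₁ + 1/n₂) = 8.6794·√(1/47 + 1/147) = 1.4544.
t* = 1.972; margin = 1.972 × 1.4544 = 2.8681.
Difference = 53.2 − 50.6 = 2.6000.
2.6000 ± 2.8681 → (-0.27, 5.47).

(-0.27, 5.47)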